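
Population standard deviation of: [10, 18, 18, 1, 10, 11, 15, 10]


Mean = 93/8
  (10-93/8)²=169/64
  (18-93/8)²=2601/64
  (18-93/8)²=2601/64
  (1-93/8)²=7225/64
  (10-93/8)²=169/64
  (11-93/8)²=25/64
  (15-93/8)²=729/64
  (10-93/8)²=169/64
Σ(x-μ)² = 1711/8
σ² = (1711/8)/8 = 1711/64

σ = √(1711/64) ≈ 5.1705


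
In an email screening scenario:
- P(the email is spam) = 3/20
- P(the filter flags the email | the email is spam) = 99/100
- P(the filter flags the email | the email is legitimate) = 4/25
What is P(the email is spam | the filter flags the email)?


Using Bayes' theorem:
P(A|B) = P(B|A)·P(A) / P(B)

P(the filter flags the email) = 99/100 × 3/20 + 4/25 × 17/20
= 297/2000 + 17/125 = 569/2000

P(the email is spam|the filter flags the email) = (297/2000) / (569/2000) = 297/569

P(the email is spam|the filter flags the email) = 297/569 ≈ 52.20%


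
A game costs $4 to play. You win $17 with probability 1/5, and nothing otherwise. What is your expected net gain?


E[gain] = (17-4)×1/5 + (-4)×4/5
= 13/5 - 16/5 = -3/5

Expected net gain = $-3/5 ≈ $-0.60


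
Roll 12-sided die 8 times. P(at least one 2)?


P(no 2)^8 = (11/12)^8 = 214358881/429981696
P(≥1) = 1 - 214358881/429981696 = 215622815/429981696

P = 215622815/429981696 ≈ 50.15%


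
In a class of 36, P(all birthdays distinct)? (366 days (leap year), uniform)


P(all different) = Π(366-i)/366 for i=0..35
= (366/366)×(365/366)×...×(331/366)
= 0.168667

P ≈ 0.1687 ≈ 16.87%


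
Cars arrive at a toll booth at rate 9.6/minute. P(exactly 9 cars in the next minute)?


Poisson(λ=9.6): P(X=9) = e^(-λ)×λ^k/k!
= e^(-9.6) × 9.6^9 / 9!
≈ 6.772873649e-05 × 692533995.824 / 362880 ≈ 0.129256

P(X=9) ≈ 0.129256 ≈ 12.93%


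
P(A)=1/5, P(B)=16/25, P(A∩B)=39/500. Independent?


P(A)×P(B) = 16/125
P(A∩B) = 39/500
Not equal → NOT independent

No, not independent


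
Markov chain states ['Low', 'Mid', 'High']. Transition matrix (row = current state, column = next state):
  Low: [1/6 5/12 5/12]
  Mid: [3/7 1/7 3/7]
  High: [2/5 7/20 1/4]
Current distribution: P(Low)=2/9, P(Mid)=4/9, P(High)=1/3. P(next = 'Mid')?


P(next=Mid) = Σᵢ P(now=i)×P(i→Mid)
= 2/9×5/12 + 4/9×1/7 + 1/3×7/20
= 5/54 + 4/63 + 7/60 = 1031/3780

P = 1031/3780 ≈ 0.2728


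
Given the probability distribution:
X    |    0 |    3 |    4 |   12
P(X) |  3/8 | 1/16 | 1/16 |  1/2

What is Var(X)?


E[X] = 103/16
E[X²] = 1177/16
Var(X) = E[X²] - (E[X])² = 1177/16 - 10609/256 = 8223/256

Var(X) = 8223/256 ≈ 32.1211


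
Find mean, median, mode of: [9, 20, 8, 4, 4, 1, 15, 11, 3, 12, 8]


Sorted: [1, 3, 4, 4, 8, 8, 9, 11, 12, 15, 20]
Mean = 95/11
Median = 8
Freq: {9: 1, 20: 1, 8: 2, 4: 2, 1: 1, 15: 1, 11: 1, 3: 1, 12: 1}
Mode: [4, 8]

Mean=95/11, Median=8, Mode=[4, 8]


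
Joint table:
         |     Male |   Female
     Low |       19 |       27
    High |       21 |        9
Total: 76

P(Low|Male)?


P(Low|Male) = 19/(19+21) = 19/40

P = 19/40 ≈ 47.50%


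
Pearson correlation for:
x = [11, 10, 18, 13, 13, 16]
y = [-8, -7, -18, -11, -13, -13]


n=6, Σx=81, Σy=-70, Σxy=-1002, Σx²=1139, Σy²=896
r = (6×(-1002) - 81×(-70))/√((6×1139 - 81²)(6×896 - (-70)²))
= -342/√(273×476) = -342/√129948 ≈ -342/360.4830 ≈ -0.9487

r ≈ -0.9487


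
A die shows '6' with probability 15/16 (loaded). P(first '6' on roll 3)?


Geometric: P(X=3) = (1-p)^(k-1)×p = (1/16)^2×15/16 = 15/4096

P(X=3) = 15/4096 ≈ 0.37%


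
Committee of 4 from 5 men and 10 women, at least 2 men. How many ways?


Count by #men:
  2M,2W: C(5,2)×C(10,2)=450
  3M,1W: C(5,3)×C(10,1)=100
  4M,0W: C(5,4)×C(10,0)=5
Total = 555

555


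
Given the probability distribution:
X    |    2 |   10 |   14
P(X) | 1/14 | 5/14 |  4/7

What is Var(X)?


E[X] = 82/7
E[X²] = 148
Var(X) = E[X²] - (E[X])² = 148 - 6724/49 = 528/49

Var(X) = 528/49 ≈ 10.7755


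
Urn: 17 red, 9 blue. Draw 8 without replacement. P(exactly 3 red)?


Hypergeometric: C(17,3)×C(9,5)/C(26,8)
= 680×126/1562275 = 17136/312455

P(X=3) = 17136/312455 ≈ 5.48%


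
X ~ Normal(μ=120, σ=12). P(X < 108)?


z = (108-120)/12 = -1.0
P(Z < -1.0) = 0.1587

P(X < 108) ≈ 0.1587


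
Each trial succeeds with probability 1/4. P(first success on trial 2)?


Geometric: P(X=2) = (1-p)^(k-1)×p = (3/4)^1×1/4 = 3/16

P(X=2) = 3/16 ≈ 18.75%


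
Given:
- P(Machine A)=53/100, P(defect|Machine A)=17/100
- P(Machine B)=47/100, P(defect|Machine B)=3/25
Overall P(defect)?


P(B) = Σ P(B|Aᵢ)×P(Aᵢ)
  17/100×53/100 = 901/10000
  3/25×47/100 = 141/2500
Sum = 293/2000

P(defect) = 293/2000 ≈ 14.65%


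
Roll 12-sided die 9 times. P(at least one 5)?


P(no 5)^9 = (11/12)^9 = 2357947691/5159780352
P(≥1) = 1 - 2357947691/5159780352 = 2801832661/5159780352

P = 2801832661/5159780352 ≈ 54.30%


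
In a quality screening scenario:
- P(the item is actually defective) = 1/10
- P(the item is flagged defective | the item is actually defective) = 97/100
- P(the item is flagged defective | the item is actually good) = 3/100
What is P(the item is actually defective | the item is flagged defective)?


Using Bayes' theorem:
P(A|B) = P(B|A)·P(A) / P(B)

P(the item is flagged defective) = 97/100 × 1/10 + 3/100 × 9/10
= 97/1000 + 27/1000 = 31/250

P(the item is actually defective|the item is flagged defective) = (97/1000) / (31/250) = 97/124

P(the item is actually defective|the item is flagged defective) = 97/124 ≈ 78.23%


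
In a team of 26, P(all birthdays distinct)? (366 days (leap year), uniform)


P(all different) = Π(366-i)/366 for i=0..25
= (366/366)×(365/366)×...×(341/366)
= 0.402786

P ≈ 0.4028 ≈ 40.28%


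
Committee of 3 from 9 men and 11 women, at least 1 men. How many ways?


Count by #men:
  1M,2W: C(9,1)×C(11,2)=495
  2M,1W: C(9,2)×C(11,1)=396
  3M,0W: C(9,3)×C(11,0)=84
Total = 975

975


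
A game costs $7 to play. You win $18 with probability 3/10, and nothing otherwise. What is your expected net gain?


E[gain] = (18-7)×3/10 + (-7)×7/10
= 33/10 - 49/10 = -8/5

Expected net gain = $-8/5 ≈ $-1.60


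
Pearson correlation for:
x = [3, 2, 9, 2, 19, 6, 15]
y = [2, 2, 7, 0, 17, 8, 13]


n=7, Σx=56, Σy=49, Σxy=639, Σx²=720, Σy²=579
r = (7×639 - 56×49)/√((7×720 - 56²)(7×579 - 49²))
= 1729/√(1904×1652) = 1729/√3145408 ≈ 1729/1773.5298 ≈ 0.9749

r ≈ 0.9749


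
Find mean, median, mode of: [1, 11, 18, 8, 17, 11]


Sorted: [1, 8, 11, 11, 17, 18]
Mean = 66/6 = 11
Median = 11
Freq: {1: 1, 11: 2, 18: 1, 8: 1, 17: 1}
Mode: [11]

Mean=11, Median=11, Mode=11


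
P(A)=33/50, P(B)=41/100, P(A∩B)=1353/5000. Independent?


P(A)×P(B) = 1353/5000
P(A∩B) = 1353/5000
Equal ✓ → Independent

Yes, independent


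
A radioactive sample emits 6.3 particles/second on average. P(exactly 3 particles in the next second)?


Poisson(λ=6.3): P(X=3) = e^(-λ)×λ^k/k!
= e^(-6.3) × 6.3^3 / 3!
≈ 0.001836304777 × 250.047 / 6 ≈ 0.076527

P(X=3) ≈ 0.076527 ≈ 7.65%


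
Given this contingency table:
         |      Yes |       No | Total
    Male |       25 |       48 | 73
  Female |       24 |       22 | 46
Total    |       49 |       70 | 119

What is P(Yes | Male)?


P(Yes | Male) = 25/(25+48) = 25/73

P(Yes|Male) = 25/73 ≈ 34.25%


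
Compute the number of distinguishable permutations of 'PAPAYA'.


Letters: 6, freq: {'P': 2, 'A': 3, 'Y': 1}
6!/(2!×3!×1!) = 720/12 = 60

60


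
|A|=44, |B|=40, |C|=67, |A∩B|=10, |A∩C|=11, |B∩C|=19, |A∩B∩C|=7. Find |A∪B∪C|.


|A∪B∪C| = 44+40+67-10-11-19+7 = 118

|A∪B∪C| = 118


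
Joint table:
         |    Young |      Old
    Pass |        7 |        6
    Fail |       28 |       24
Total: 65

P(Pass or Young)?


P(Pass∨Young) = P(Pass) + P(Young) - P(Pass∧Young)
= (13 + 35 - 7)/65 = 41/65

P = 41/65 ≈ 63.08%


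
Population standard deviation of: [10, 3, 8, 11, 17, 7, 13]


Mean = 69/7
  (10-69/7)²=1/49
  (3-69/7)²=2304/49
  (8-69/7)²=169/49
  (11-69/7)²=64/49
  (17-69/7)²=2500/49
  (7-69/7)²=400/49
  (13-69/7)²=484/49
Σ(x-μ)² = 846/7
σ² = (846/7)/7 = 846/49

σ = √(846/49) ≈ 4.1552


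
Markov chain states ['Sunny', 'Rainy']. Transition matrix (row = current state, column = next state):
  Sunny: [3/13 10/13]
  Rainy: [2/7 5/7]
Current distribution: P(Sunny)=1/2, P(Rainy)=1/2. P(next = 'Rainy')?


P(next=Rainy) = Σᵢ P(now=i)×P(i→Rainy)
= 1/2×10/13 + 1/2×5/7
= 5/13 + 5/14 = 135/182

P = 135/182 ≈ 0.7418


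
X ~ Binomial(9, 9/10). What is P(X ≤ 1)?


P(X ≤ 1) = Σ P(X=i) for i=0..1
P(X=0) = 1/1000000000
P(X=1) = 81/1000000000
Sum = 41/500000000

P(X ≤ 1) = 41/500000000 ≈ 0.00%


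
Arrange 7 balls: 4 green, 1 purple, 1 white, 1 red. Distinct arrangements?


7!/(4!×1!×1!×1!) = 210

210


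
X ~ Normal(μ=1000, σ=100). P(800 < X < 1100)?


z₁=(800-1000)/100=-2.0, z₂=(1100-1000)/100=1.0
P = Φ(1.0) - Φ(-2.0) = 0.841345 - 0.022750 = 0.818595 ≈ 0.8186

P(800 < X < 1100) ≈ 0.8186


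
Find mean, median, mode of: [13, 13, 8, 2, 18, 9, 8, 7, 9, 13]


Sorted: [2, 7, 8, 8, 9, 9, 13, 13, 13, 18]
Mean = 100/10 = 10
Median = 9
Freq: {13: 3, 8: 2, 2: 1, 18: 1, 9: 2, 7: 1}
Mode: [13]

Mean=10, Median=9, Mode=13


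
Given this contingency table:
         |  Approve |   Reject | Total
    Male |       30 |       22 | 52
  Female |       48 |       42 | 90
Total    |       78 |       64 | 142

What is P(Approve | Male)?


P(Approve | Male) = 30/(30+22) = 30/52 = 15/26

P(Approve|Male) = 15/26 ≈ 57.69%


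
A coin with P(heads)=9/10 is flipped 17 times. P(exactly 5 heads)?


Binomial: P(X=5) = C(17,5)×p^5×(1-p)^12
= 6188 × 59049/100000 × 1/1000000000000 = 91348803/25000000000000000

P(X=5) = 91348803/25000000000000000 ≈ 0.00%


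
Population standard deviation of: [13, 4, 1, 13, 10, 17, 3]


Mean = 61/7
  (13-61/7)²=900/49
  (4-61/7)²=1089/49
  (1-61/7)²=2916/49
  (13-61/7)²=900/49
  (10-61/7)²=81/49
  (17-61/7)²=3364/49
  (3-61/7)²=1600/49
Σ(x-μ)² = 1550/7
σ² = (1550/7)/7 = 1550/49

σ = √(1550/49) ≈ 5.6243


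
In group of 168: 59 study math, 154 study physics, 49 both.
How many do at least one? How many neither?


|A∪B| = 59+154-49 = 164
Neither = 168-164 = 4

At least one: 164; Neither: 4


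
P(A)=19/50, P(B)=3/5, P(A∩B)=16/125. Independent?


P(A)×P(B) = 57/250
P(A∩B) = 16/125
Not equal → NOT independent

No, not independent


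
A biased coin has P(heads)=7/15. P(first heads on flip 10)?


Geometric: P(X=10) = (1-p)^(k-1)×p = (8/15)^9×7/15 = 939524096/576650390625

P(X=10) = 939524096/576650390625 ≈ 0.16%


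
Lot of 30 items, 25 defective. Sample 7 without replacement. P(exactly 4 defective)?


Hypergeometric: C(25,4)×C(5,3)/C(30,7)
= 12650×10/2035800 = 1265/20358

P(X=4) = 1265/20358 ≈ 6.21%


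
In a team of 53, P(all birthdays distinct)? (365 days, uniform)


P(all different) = Π(365-i)/365 for i=0..52
= (365/365)×(364/365)×...×(313/365)
= 0.018862

P ≈ 0.0189 ≈ 1.89%


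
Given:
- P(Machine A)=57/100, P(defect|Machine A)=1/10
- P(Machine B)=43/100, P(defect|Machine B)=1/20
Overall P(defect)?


P(B) = Σ P(B|Aᵢ)×P(Aᵢ)
  1/10×57/100 = 57/1000
  1/20×43/100 = 43/2000
Sum = 157/2000

P(defect) = 157/2000 ≈ 7.85%


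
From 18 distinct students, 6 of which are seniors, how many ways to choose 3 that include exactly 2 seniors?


Choose 2 of the 6 seniors and 1 of the other 12 students:
C(6,2)×C(12,1) = 15×12 = 180

180


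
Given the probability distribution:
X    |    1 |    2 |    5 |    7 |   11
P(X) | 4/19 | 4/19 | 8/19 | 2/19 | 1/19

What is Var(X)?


E[X] = 77/19
E[X²] = 439/19
Var(X) = E[X²] - (E[X])² = 439/19 - 5929/361 = 2412/361

Var(X) = 2412/361 ≈ 6.6814


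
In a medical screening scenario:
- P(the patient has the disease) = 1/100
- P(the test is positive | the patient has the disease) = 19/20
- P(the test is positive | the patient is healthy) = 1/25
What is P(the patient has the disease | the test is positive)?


Using Bayes' theorem:
P(A|B) = P(B|A)·P(A) / P(B)

P(the test is positive) = 19/20 × 1/100 + 1/25 × 99/100
= 19/2000 + 99/2500 = 491/10000

P(the patient has the disease|the test is positive) = (19/2000) / (491/10000) = 95/491

P(the patient has the disease|the test is positive) = 95/491 ≈ 19.35%


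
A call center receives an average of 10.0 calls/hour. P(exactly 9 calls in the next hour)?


Poisson(λ=10.0): P(X=9) = e^(-λ)×λ^k/k!
= e^(-10.0) × 10.0^9 / 9!
≈ 4.539992976e-05 × 1000000000 / 362880 ≈ 0.125110

P(X=9) ≈ 0.125110 ≈ 12.51%


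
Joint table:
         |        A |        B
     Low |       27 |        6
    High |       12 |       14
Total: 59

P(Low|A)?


P(Low|A) = 27/(27+12) = 27/39 = 9/13

P = 9/13 ≈ 69.23%


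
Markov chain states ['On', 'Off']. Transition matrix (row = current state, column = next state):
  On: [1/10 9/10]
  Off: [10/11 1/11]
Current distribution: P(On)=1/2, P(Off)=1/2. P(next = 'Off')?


P(next=Off) = Σᵢ P(now=i)×P(i→Off)
= 1/2×9/10 + 1/2×1/11
= 9/20 + 1/22 = 109/220

P = 109/220 ≈ 0.4955


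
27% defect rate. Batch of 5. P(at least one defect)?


P(all good) = (73/100)^5 = 2073071593/10000000000
P(≥1 defect) = 7926928407/10000000000

P = 7926928407/10000000000 ≈ 79.27%


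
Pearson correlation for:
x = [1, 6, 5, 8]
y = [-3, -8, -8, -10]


n=4, Σx=20, Σy=-29, Σxy=-171, Σx²=126, Σy²=237
r = (4×(-171) - 20×(-29))/√((4×126 - 20²)(4×237 - (-29)²))
= -104/√(104×107) = -104/√11128 ≈ -104/105.4893 ≈ -0.9859

r ≈ -0.9859


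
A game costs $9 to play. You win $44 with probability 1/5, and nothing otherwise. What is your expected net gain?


E[gain] = (44-9)×1/5 + (-9)×4/5
= 7 - 36/5 = -1/5

Expected net gain = $-1/5 ≈ $-0.20


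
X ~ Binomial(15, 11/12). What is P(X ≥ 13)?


P(X ≥ 13) = Σ P(X=i) for i=13..15
P(X=13) = 1208294925037585/5135673858195456
P(X=14) = 1898749167916205/5135673858195456
P(X=15) = 4177248169415651/15407021574586368
Sum = 13498380448277021/15407021574586368

P(X ≥ 13) = 13498380448277021/15407021574586368 ≈ 87.61%


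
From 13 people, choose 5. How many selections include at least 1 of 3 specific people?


Complement: C(13,5) - C(10,5) = 1287 - 252 = 1035

1035


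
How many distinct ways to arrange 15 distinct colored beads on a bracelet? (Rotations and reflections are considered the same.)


Free circular arrangements: rotations and reflections both identified.
(n-1)!/2 = 14!/2 = 87178291200/2 = 43589145600

43589145600


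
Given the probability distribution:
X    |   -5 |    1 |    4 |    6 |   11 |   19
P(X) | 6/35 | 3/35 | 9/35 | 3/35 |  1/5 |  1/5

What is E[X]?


E[X] = Σ x·P(X=x)
= (-5)×(6/35) + (1)×(3/35) + (4)×(9/35) + (6)×(3/35) + (11)×(1/5) + (19)×(1/5)
= 237/35

E[X] = 237/35


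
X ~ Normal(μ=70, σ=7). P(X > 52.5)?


z = (52.5-70)/7 = -2.5
P(X > 52.5) = 1 - P(Z ≤ -2.5) = 1 - 0.0062 = 0.9938

P(X > 52.5) ≈ 0.9938


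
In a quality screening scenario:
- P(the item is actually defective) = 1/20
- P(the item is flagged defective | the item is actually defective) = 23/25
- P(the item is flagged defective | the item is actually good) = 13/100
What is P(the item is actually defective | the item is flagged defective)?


Using Bayes' theorem:
P(A|B) = P(B|A)·P(A) / P(B)

P(the item is flagged defective) = 23/25 × 1/20 + 13/100 × 19/20
= 23/500 + 247/2000 = 339/2000

P(the item is actually defective|the item is flagged defective) = (23/500) / (339/2000) = 92/339

P(the item is actually defective|the item is flagged defective) = 92/339 ≈ 27.14%


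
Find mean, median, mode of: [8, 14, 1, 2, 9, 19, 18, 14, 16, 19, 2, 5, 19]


Sorted: [1, 2, 2, 5, 8, 9, 14, 14, 16, 18, 19, 19, 19]
Mean = 146/13
Median = 14
Freq: {8: 1, 14: 2, 1: 1, 2: 2, 9: 1, 19: 3, 18: 1, 16: 1, 5: 1}
Mode: [19]

Mean=146/13, Median=14, Mode=19


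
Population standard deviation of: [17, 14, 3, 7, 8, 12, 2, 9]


Mean = 72/8 = 9
  (17-9)²=64
  (14-9)²=25
  (3-9)²=36
  (7-9)²=4
  (8-9)²=1
  (12-9)²=9
  (2-9)²=49
  (9-9)²=0
Σ(x-μ)² = 188
σ² = 188/8 = 47/2

σ = √(47/2) ≈ 4.8477


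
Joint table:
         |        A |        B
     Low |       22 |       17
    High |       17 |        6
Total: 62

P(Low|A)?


P(Low|A) = 22/(22+17) = 22/39

P = 22/39 ≈ 56.41%


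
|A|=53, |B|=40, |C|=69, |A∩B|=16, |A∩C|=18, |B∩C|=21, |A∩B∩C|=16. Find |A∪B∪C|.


|A∪B∪C| = 53+40+69-16-18-21+16 = 123

|A∪B∪C| = 123


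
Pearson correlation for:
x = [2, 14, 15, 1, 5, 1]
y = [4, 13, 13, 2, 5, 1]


n=6, Σx=38, Σy=38, Σxy=413, Σx²=452, Σy²=384
r = (6×413 - 38×38)/√((6×452 - 38²)(6×384 - 38²))
= 1034/√(1268×860) = 1034/√1090480 ≈ 1034/1044.2605 ≈ 0.9902

r ≈ 0.9902


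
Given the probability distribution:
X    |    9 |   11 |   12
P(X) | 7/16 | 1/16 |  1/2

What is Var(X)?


E[X] = 85/8
E[X²] = 115
Var(X) = E[X²] - (E[X])² = 115 - 7225/64 = 135/64

Var(X) = 135/64 ≈ 2.1094


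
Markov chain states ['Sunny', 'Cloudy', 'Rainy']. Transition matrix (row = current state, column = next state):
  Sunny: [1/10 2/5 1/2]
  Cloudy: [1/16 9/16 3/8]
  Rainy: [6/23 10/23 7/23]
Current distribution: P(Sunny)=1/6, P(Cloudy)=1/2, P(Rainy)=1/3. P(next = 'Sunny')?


P(next=Sunny) = Σᵢ P(now=i)×P(i→Sunny)
= 1/6×1/10 + 1/2×1/16 + 1/3×6/23
= 1/60 + 1/32 + 2/23 = 1489/11040

P = 1489/11040 ≈ 0.1349


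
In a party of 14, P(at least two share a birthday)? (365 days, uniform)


P(all different) = Π(365-i)/365 for i=0..13
= 0.776897
P(match) = 1 - 0.776897 = 0.223103

P ≈ 0.2231 ≈ 22.31%


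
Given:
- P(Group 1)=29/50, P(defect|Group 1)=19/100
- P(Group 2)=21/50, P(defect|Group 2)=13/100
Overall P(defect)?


P(B) = Σ P(B|Aᵢ)×P(Aᵢ)
  19/100×29/50 = 551/5000
  13/100×21/50 = 273/5000
Sum = 103/625

P(defect) = 103/625 ≈ 16.48%


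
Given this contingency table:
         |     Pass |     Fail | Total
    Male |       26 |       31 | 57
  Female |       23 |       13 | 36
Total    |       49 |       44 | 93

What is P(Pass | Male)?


P(Pass | Male) = 26/(26+31) = 26/57

P(Pass|Male) = 26/57 ≈ 45.61%


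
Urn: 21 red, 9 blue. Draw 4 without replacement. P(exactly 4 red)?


Hypergeometric: C(21,4)×C(9,0)/C(30,4)
= 5985×1/27405 = 19/87

P(X=4) = 19/87 ≈ 21.84%


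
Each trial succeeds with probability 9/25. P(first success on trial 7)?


Geometric: P(X=7) = (1-p)^(k-1)×p = (16/25)^6×9/25 = 150994944/6103515625

P(X=7) = 150994944/6103515625 ≈ 2.47%


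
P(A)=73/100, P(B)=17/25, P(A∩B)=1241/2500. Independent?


P(A)×P(B) = 1241/2500
P(A∩B) = 1241/2500
Equal ✓ → Independent

Yes, independent


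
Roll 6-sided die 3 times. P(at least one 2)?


P(no 2)^3 = (5/6)^3 = 125/216
P(≥1) = 1 - 125/216 = 91/216

P = 91/216 ≈ 42.13%


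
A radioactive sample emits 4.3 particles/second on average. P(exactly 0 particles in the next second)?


Poisson(λ=4.3): P(X=0) = e^(-λ)×λ^k/k!
= e^(-4.3) × 4.3^0 / 0!
≈ 0.01356855901 × 1 / 1 ≈ 0.013569

P(X=0) ≈ 0.013569 ≈ 1.36%


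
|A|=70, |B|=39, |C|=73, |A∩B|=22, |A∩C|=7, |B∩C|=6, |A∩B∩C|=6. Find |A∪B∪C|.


|A∪B∪C| = 70+39+73-22-7-6+6 = 153

|A∪B∪C| = 153


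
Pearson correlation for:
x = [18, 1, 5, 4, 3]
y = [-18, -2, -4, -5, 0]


n=5, Σx=31, Σy=-29, Σxy=-366, Σx²=375, Σy²=369
r = (5×(-366) - 31×(-29))/√((5×375 - 31²)(5×369 - (-29)²))
= -931/√(914×1004) = -931/√917656 ≈ -931/957.9436 ≈ -0.9719

r ≈ -0.9719


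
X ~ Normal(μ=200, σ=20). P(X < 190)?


z = (190-200)/20 = -0.5
P(Z < -0.5) = 0.3085

P(X < 190) ≈ 0.3085


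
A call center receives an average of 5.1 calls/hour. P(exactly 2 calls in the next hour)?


Poisson(λ=5.1): P(X=2) = e^(-λ)×λ^k/k!
= e^(-5.1) × 5.1^2 / 2!
≈ 0.006096746566 × 26.01 / 2 ≈ 0.079288

P(X=2) ≈ 0.079288 ≈ 7.93%


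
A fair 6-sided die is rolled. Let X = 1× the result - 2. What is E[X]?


E[die] = (1+6)/2 = 7/2
E[X] = 1×7/2 - 2 = 3/2

E[X] = 3/2


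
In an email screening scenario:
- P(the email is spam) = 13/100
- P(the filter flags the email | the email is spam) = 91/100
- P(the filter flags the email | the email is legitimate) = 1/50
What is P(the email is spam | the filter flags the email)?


Using Bayes' theorem:
P(A|B) = P(B|A)·P(A) / P(B)

P(the filter flags the email) = 91/100 × 13/100 + 1/50 × 87/100
= 1183/10000 + 87/5000 = 1357/10000

P(the email is spam|the filter flags the email) = (1183/10000) / (1357/10000) = 1183/1357

P(the email is spam|the filter flags the email) = 1183/1357 ≈ 87.18%


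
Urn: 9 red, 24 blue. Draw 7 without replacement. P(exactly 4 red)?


Hypergeometric: C(9,4)×C(24,3)/C(33,7)
= 126×2024/4272048 = 161/2697

P(X=4) = 161/2697 ≈ 5.97%


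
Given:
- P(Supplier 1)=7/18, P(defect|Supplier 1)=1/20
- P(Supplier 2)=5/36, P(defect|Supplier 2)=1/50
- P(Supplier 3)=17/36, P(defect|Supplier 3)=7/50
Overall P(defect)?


P(B) = Σ P(B|Aᵢ)×P(Aᵢ)
  1/20×7/18 = 7/360
  1/50×5/36 = 1/360
  7/50×17/36 = 119/1800
Sum = 53/600

P(defect) = 53/600 ≈ 8.83%


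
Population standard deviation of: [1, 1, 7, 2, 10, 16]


Mean = 37/6
  (1-37/6)²=961/36
  (1-37/6)²=961/36
  (7-37/6)²=25/36
  (2-37/6)²=625/36
  (10-37/6)²=529/36
  (16-37/6)²=3481/36
Σ(x-μ)² = 1097/6
σ² = (1097/6)/6 = 1097/36

σ = √(1097/36) ≈ 5.5202


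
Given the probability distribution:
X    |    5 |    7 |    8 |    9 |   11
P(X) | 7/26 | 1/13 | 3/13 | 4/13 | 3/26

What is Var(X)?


E[X] = 101/13
E[X²] = 834/13
Var(X) = E[X²] - (E[X])² = 834/13 - 10201/169 = 641/169

Var(X) = 641/169 ≈ 3.7929


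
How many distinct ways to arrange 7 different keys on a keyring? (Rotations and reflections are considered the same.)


Free circular arrangements: rotations and reflections both identified.
(n-1)!/2 = 6!/2 = 720/2 = 360

360


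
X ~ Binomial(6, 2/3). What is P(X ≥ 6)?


P(X ≥ 6) = Σ P(X=i) for i=6..6
P(X=6) = 64/729
Sum = 64/729

P(X ≥ 6) = 64/729 ≈ 8.78%


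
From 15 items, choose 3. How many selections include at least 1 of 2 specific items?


Complement: C(15,3) - C(13,3) = 455 - 286 = 169

169


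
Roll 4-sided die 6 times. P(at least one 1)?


P(no 1)^6 = (3/4)^6 = 729/4096
P(≥1) = 1 - 729/4096 = 3367/4096

P = 3367/4096 ≈ 82.20%


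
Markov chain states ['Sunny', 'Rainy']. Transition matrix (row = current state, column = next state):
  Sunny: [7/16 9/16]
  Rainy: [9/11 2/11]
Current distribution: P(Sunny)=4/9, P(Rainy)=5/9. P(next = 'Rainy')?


P(next=Rainy) = Σᵢ P(now=i)×P(i→Rainy)
= 4/9×9/16 + 5/9×2/11
= 1/4 + 10/99 = 139/396

P = 139/396 ≈ 0.3510


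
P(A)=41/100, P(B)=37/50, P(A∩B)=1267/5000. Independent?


P(A)×P(B) = 1517/5000
P(A∩B) = 1267/5000
Not equal → NOT independent

No, not independent


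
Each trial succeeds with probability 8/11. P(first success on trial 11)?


Geometric: P(X=11) = (1-p)^(k-1)×p = (3/11)^10×8/11 = 472392/285311670611

P(X=11) = 472392/285311670611 ≈ 0.00%


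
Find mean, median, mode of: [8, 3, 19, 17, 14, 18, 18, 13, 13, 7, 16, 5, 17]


Sorted: [3, 5, 7, 8, 13, 13, 14, 16, 17, 17, 18, 18, 19]
Mean = 168/13
Median = 14
Freq: {8: 1, 3: 1, 19: 1, 17: 2, 14: 1, 18: 2, 13: 2, 7: 1, 16: 1, 5: 1}
Mode: [13, 17, 18]

Mean=168/13, Median=14, Mode=[13, 17, 18]


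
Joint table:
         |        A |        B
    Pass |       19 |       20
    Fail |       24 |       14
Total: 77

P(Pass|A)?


P(Pass|A) = 19/(19+24) = 19/43

P = 19/43 ≈ 44.19%


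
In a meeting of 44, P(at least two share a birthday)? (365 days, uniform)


P(all different) = Π(365-i)/365 for i=0..43
= 0.067115
P(match) = 1 - 0.067115 = 0.932885

P ≈ 0.9329 ≈ 93.29%


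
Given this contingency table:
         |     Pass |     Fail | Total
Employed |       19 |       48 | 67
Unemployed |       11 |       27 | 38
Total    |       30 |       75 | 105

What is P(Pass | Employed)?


P(Pass | Employed) = 19/(19+48) = 19/67

P(Pass|Employed) = 19/67 ≈ 28.36%


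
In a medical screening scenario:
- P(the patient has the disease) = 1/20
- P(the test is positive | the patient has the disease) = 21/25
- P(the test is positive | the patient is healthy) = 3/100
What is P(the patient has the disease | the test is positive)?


Using Bayes' theorem:
P(A|B) = P(B|A)·P(A) / P(B)

P(the test is positive) = 21/25 × 1/20 + 3/100 × 19/20
= 21/500 + 57/2000 = 141/2000

P(the patient has the disease|the test is positive) = (21/500) / (141/2000) = 28/47

P(the patient has the disease|the test is positive) = 28/47 ≈ 59.57%


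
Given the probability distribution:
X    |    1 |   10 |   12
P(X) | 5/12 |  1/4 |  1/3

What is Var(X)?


E[X] = 83/12
E[X²] = 881/12
Var(X) = E[X²] - (E[X])² = 881/12 - 6889/144 = 3683/144

Var(X) = 3683/144 ≈ 25.5764


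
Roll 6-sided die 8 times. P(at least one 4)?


P(no 4)^8 = (5/6)^8 = 390625/1679616
P(≥1) = 1 - 390625/1679616 = 1288991/1679616

P = 1288991/1679616 ≈ 76.74%


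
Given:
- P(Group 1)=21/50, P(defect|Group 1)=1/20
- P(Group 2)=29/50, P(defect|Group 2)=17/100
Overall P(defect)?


P(B) = Σ P(B|Aᵢ)×P(Aᵢ)
  1/20×21/50 = 21/1000
  17/100×29/50 = 493/5000
Sum = 299/2500

P(defect) = 299/2500 ≈ 11.96%


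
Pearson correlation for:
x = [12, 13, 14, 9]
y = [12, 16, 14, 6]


n=4, Σx=48, Σy=48, Σxy=602, Σx²=590, Σy²=632
r = (4×602 - 48×48)/√((4×590 - 48²)(4×632 - 48²))
= 104/√(56×224) = 104/√12544 ≈ 104/112.0000 ≈ 0.9286

r ≈ 0.9286


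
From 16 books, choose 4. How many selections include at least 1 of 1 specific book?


Complement: C(16,4) - C(15,4) = 1820 - 1365 = 455

455


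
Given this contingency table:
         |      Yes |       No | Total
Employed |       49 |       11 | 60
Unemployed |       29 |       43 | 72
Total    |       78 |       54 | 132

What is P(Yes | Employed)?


P(Yes | Employed) = 49/(49+11) = 49/60

P(Yes|Employed) = 49/60 ≈ 81.67%


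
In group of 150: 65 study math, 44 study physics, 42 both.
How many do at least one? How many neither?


|A∪B| = 65+44-42 = 67
Neither = 150-67 = 83

At least one: 67; Neither: 83


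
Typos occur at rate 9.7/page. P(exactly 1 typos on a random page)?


Poisson(λ=9.7): P(X=1) = e^(-λ)×λ^k/k!
= e^(-9.7) × 9.7^1 / 1!
≈ 6.128349505e-05 × 9.7 / 1 ≈ 0.000594

P(X=1) ≈ 0.000594 ≈ 0.06%


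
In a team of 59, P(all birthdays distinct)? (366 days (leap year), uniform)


P(all different) = Π(366-i)/366 for i=0..58
= (366/366)×(365/366)×...×(308/366)
= 0.007112

P ≈ 0.0071 ≈ 0.71%


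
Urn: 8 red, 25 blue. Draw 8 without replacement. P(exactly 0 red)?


Hypergeometric: C(8,0)×C(25,8)/C(33,8)
= 1×1081575/13884156 = 10925/140244

P(X=0) = 10925/140244 ≈ 7.79%


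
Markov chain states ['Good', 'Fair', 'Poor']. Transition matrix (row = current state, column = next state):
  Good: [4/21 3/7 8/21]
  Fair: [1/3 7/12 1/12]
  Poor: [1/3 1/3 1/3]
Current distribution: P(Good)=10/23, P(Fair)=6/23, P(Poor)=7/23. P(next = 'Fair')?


P(next=Fair) = Σᵢ P(now=i)×P(i→Fair)
= 10/23×3/7 + 6/23×7/12 + 7/23×1/3
= 30/161 + 7/46 + 7/69 = 425/966

P = 425/966 ≈ 0.4400


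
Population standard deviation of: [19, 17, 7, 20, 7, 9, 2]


Mean = 81/7
  (19-81/7)²=2704/49
  (17-81/7)²=1444/49
  (7-81/7)²=1024/49
  (20-81/7)²=3481/49
  (7-81/7)²=1024/49
  (9-81/7)²=324/49
  (2-81/7)²=4489/49
Σ(x-μ)² = 2070/7
σ² = (2070/7)/7 = 2070/49

σ = √(2070/49) ≈ 6.4996


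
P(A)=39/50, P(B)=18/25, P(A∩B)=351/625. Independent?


P(A)×P(B) = 351/625
P(A∩B) = 351/625
Equal ✓ → Independent

Yes, independent


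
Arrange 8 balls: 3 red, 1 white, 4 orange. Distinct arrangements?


8!/(3!×1!×4!) = 280

280


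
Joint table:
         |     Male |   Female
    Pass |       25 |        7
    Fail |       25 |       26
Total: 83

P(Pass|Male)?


P(Pass|Male) = 25/(25+25) = 25/50 = 1/2

P = 1/2 ≈ 50.00%


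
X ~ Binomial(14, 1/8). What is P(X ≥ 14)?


P(X ≥ 14) = Σ P(X=i) for i=14..14
P(X=14) = 1/4398046511104
Sum = 1/4398046511104

P(X ≥ 14) = 1/4398046511104 ≈ 0.00%


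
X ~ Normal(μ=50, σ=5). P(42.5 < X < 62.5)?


z₁=(42.5-50)/5=-1.5, z₂=(62.5-50)/5=2.5
P = Φ(2.5) - Φ(-1.5) = 0.993790 - 0.066807 = 0.926983 ≈ 0.9270

P(42.5 < X < 62.5) ≈ 0.9270


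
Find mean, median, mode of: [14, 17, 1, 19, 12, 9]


Sorted: [1, 9, 12, 14, 17, 19]
Mean = 72/6 = 12
Median = 13
Freq: {14: 1, 17: 1, 1: 1, 19: 1, 12: 1, 9: 1}
Mode: No mode

Mean=12, Median=13, Mode=No mode


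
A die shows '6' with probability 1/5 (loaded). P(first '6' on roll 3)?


Geometric: P(X=3) = (1-p)^(k-1)×p = (4/5)^2×1/5 = 16/125

P(X=3) = 16/125 ≈ 12.80%


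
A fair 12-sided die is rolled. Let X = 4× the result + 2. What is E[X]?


E[die] = (1+12)/2 = 13/2
E[X] = 4×13/2 + 2 = 28

E[X] = 28


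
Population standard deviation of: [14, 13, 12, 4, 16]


Mean = 59/5
  (14-59/5)²=121/25
  (13-59/5)²=36/25
  (12-59/5)²=1/25
  (4-59/5)²=1521/25
  (16-59/5)²=441/25
Σ(x-μ)² = 424/5
σ² = (424/5)/5 = 424/25

σ = √(424/25) ≈ 4.1183


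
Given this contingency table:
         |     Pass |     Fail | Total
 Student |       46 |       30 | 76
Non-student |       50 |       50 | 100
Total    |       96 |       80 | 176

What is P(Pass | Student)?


P(Pass | Student) = 46/(46+30) = 46/76 = 23/38

P(Pass|Student) = 23/38 ≈ 60.53%


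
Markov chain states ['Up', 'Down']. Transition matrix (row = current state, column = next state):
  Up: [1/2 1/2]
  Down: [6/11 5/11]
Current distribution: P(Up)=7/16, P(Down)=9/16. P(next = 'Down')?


P(next=Down) = Σᵢ P(now=i)×P(i→Down)
= 7/16×1/2 + 9/16×5/11
= 7/32 + 45/176 = 167/352

P = 167/352 ≈ 0.4744


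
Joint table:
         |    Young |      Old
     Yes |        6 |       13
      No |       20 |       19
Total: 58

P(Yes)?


P(Yes) = (6+13)/58 = 19/58

P(Yes) = 19/58 ≈ 32.76%


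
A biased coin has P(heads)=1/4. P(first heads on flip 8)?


Geometric: P(X=8) = (1-p)^(k-1)×p = (3/4)^7×1/4 = 2187/65536

P(X=8) = 2187/65536 ≈ 3.34%


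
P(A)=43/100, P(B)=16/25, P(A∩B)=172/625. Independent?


P(A)×P(B) = 172/625
P(A∩B) = 172/625
Equal ✓ → Independent

Yes, independent


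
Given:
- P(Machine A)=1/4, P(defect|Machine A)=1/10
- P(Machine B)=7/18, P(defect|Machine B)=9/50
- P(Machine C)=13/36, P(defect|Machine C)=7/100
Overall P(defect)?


P(B) = Σ P(B|Aᵢ)×P(Aᵢ)
  1/10×1/4 = 1/40
  9/50×7/18 = 7/100
  7/100×13/36 = 91/3600
Sum = 433/3600

P(defect) = 433/3600 ≈ 12.03%


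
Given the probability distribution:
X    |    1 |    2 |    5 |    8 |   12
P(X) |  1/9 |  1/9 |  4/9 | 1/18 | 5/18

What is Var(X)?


E[X] = 19/3
E[X²] = 497/9
Var(X) = E[X²] - (E[X])² = 497/9 - 361/9 = 136/9

Var(X) = 136/9 ≈ 15.1111


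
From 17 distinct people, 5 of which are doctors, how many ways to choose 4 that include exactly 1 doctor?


Choose 1 of the 5 doctors and 3 of the other 12 people:
C(5,1)×C(12,3) = 5×220 = 1100

1100


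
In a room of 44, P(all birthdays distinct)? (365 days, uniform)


P(all different) = Π(365-i)/365 for i=0..43
= (365/365)×(364/365)×...×(322/365)
= 0.067115

P ≈ 0.0671 ≈ 6.71%


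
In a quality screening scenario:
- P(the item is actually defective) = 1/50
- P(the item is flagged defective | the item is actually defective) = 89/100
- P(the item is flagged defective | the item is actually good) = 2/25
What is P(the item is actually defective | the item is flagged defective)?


Using Bayes' theorem:
P(A|B) = P(B|A)·P(A) / P(B)

P(the item is flagged defective) = 89/100 × 1/50 + 2/25 × 49/50
= 89/5000 + 49/625 = 481/5000

P(the item is actually defective|the item is flagged defective) = (89/5000) / (481/5000) = 89/481

P(the item is actually defective|the item is flagged defective) = 89/481 ≈ 18.50%


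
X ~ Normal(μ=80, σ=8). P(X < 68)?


z = (68-80)/8 = -1.5
P(Z < -1.5) = 0.0668

P(X < 68) ≈ 0.0668


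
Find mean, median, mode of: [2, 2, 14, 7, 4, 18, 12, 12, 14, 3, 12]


Sorted: [2, 2, 3, 4, 7, 12, 12, 12, 14, 14, 18]
Mean = 100/11
Median = 12
Freq: {2: 2, 14: 2, 7: 1, 4: 1, 18: 1, 12: 3, 3: 1}
Mode: [12]

Mean=100/11, Median=12, Mode=12


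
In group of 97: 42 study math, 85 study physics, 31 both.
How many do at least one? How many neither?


|A∪B| = 42+85-31 = 96
Neither = 97-96 = 1

At least one: 96; Neither: 1


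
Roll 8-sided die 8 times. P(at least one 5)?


P(no 5)^8 = (7/8)^8 = 5764801/16777216
P(≥1) = 1 - 5764801/16777216 = 11012415/16777216

P = 11012415/16777216 ≈ 65.64%


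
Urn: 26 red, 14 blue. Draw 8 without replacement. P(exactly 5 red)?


Hypergeometric: C(26,5)×C(14,3)/C(40,8)
= 65780×364/76904685 = 33488/107559

P(X=5) = 33488/107559 ≈ 31.13%


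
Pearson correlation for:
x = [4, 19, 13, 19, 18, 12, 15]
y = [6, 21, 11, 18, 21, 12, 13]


n=7, Σx=100, Σy=102, Σxy=1625, Σx²=1600, Σy²=1676
r = (7×1625 - 100×102)/√((7×1600 - 100²)(7×1676 - 102²))
= 1175/√(1200×1328) = 1175/√1593600 ≈ 1175/1262.3787 ≈ 0.9308

r ≈ 0.9308


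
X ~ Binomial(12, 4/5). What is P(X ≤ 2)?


P(X ≤ 2) = Σ P(X=i) for i=0..2
P(X=0) = 1/244140625
P(X=1) = 48/244140625
P(X=2) = 1056/244140625
Sum = 221/48828125

P(X ≤ 2) = 221/48828125 ≈ 0.00%


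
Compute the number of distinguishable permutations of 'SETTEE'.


Letters: 6, freq: {'S': 1, 'E': 3, 'T': 2}
6!/(1!×3!×2!) = 720/12 = 60

60


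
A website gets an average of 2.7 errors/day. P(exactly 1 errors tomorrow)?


Poisson(λ=2.7): P(X=1) = e^(-λ)×λ^k/k!
= e^(-2.7) × 2.7^1 / 1!
≈ 0.06720551274 × 2.7 / 1 ≈ 0.181455

P(X=1) ≈ 0.181455 ≈ 18.15%


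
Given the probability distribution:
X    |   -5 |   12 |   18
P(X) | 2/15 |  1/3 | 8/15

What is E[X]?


E[X] = Σ x·P(X=x)
= (-5)×(2/15) + (12)×(1/3) + (18)×(8/15)
= 194/15

E[X] = 194/15


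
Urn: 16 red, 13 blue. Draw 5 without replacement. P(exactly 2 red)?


Hypergeometric: C(16,2)×C(13,3)/C(29,5)
= 120×286/118755 = 176/609

P(X=2) = 176/609 ≈ 28.90%


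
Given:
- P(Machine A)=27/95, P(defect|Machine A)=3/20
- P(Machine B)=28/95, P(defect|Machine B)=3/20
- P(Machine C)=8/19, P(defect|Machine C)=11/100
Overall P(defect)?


P(B) = Σ P(B|Aᵢ)×P(Aᵢ)
  3/20×27/95 = 81/1900
  3/20×28/95 = 21/475
  11/100×8/19 = 22/475
Sum = 253/1900

P(defect) = 253/1900 ≈ 13.32%


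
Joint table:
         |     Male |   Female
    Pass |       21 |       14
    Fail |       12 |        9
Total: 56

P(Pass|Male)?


P(Pass|Male) = 21/(21+12) = 21/33 = 7/11

P = 7/11 ≈ 63.64%


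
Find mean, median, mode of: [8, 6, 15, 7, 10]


Sorted: [6, 7, 8, 10, 15]
Mean = 46/5
Median = 8
Freq: {8: 1, 6: 1, 15: 1, 7: 1, 10: 1}
Mode: No mode

Mean=46/5, Median=8, Mode=No mode


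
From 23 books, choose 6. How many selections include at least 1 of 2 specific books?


Complement: C(23,6) - C(21,6) = 100947 - 54264 = 46683

46683


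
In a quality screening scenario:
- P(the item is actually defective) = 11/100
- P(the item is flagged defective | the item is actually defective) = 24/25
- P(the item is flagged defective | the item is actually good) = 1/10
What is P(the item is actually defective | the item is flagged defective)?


Using Bayes' theorem:
P(A|B) = P(B|A)·P(A) / P(B)

P(the item is flagged defective) = 24/25 × 11/100 + 1/10 × 89/100
= 66/625 + 89/1000 = 973/5000

P(the item is actually defective|the item is flagged defective) = (66/625) / (973/5000) = 528/973

P(the item is actually defective|the item is flagged defective) = 528/973 ≈ 54.27%


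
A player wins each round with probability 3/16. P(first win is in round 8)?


Geometric: P(X=8) = (1-p)^(k-1)×p = (13/16)^7×3/16 = 188245551/4294967296

P(X=8) = 188245551/4294967296 ≈ 4.38%


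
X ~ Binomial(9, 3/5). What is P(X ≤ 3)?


P(X ≤ 3) = Σ P(X=i) for i=0..3
P(X=0) = 512/1953125
P(X=1) = 6912/1953125
P(X=2) = 41472/1953125
P(X=3) = 145152/1953125
Sum = 194048/1953125

P(X ≤ 3) = 194048/1953125 ≈ 9.94%


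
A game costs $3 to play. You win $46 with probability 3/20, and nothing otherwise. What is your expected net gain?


E[gain] = (46-3)×3/20 + (-3)×17/20
= 129/20 - 51/20 = 39/10

Expected net gain = $39/10 ≈ $3.90


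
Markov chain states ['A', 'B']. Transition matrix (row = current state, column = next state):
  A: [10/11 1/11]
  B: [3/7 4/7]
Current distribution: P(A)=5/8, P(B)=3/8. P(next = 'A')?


P(next=A) = Σᵢ P(now=i)×P(i→A)
= 5/8×10/11 + 3/8×3/7
= 25/44 + 9/56 = 449/616

P = 449/616 ≈ 0.7289


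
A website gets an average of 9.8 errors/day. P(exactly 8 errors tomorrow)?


Poisson(λ=9.8): P(X=8) = e^(-λ)×λ^k/k!
= e^(-9.8) × 9.8^8 / 8!
≈ 5.545159943e-05 × 85076302.2582 / 40320 ≈ 0.117004

P(X=8) ≈ 0.117004 ≈ 11.70%


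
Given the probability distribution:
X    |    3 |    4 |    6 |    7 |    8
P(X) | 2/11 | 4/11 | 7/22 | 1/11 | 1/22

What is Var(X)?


E[X] = 54/11
E[X²] = 289/11
Var(X) = E[X²] - (E[X])² = 289/11 - 2916/121 = 263/121

Var(X) = 263/121 ≈ 2.1736


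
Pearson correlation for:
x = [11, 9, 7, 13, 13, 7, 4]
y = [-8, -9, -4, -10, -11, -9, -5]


n=7, Σx=64, Σy=-56, Σxy=-553, Σx²=654, Σy²=488
r = (7×(-553) - 64×(-56))/√((7×654 - 64²)(7×488 - (-56)²))
= -287/√(482×280) = -287/√134960 ≈ -287/367.3690 ≈ -0.7812

r ≈ -0.7812


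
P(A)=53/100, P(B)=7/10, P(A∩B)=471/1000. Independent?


P(A)×P(B) = 371/1000
P(A∩B) = 471/1000
Not equal → NOT independent

No, not independent


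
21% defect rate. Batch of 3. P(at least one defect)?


P(all good) = (79/100)^3 = 493039/1000000
P(≥1 defect) = 506961/1000000

P = 506961/1000000 ≈ 50.70%


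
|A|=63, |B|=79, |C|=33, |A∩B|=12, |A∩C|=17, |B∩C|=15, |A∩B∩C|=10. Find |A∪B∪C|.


|A∪B∪C| = 63+79+33-12-17-15+10 = 141

|A∪B∪C| = 141


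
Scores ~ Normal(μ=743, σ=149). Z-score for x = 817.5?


z = (x - μ)/σ = (817.5 - 743)/149 = 0.5

z = 0.5


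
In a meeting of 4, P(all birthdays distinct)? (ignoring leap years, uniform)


P(all different) = Π(365-i)/365 for i=0..3
= (365/365)×(364/365)×...×(362/365)
= 0.983644

P ≈ 0.9836 ≈ 98.36%


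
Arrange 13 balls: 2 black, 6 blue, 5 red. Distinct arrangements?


13!/(2!×6!×5!) = 36036

36036


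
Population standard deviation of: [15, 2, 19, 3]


Mean = 39/4
  (15-39/4)²=441/16
  (2-39/4)²=961/16
  (19-39/4)²=1369/16
  (3-39/4)²=729/16
Σ(x-μ)² = 875/4
σ² = (875/4)/4 = 875/16

σ = √(875/16) ≈ 7.3951


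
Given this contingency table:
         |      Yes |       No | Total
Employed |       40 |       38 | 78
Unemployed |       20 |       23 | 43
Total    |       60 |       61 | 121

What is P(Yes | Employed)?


P(Yes | Employed) = 40/(40+38) = 40/78 = 20/39

P(Yes|Employed) = 20/39 ≈ 51.28%


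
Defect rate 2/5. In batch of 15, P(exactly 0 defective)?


Binomial: P(X=0) = C(15,0)×p^0×(1-p)^15
= 1 × 1 × 14348907/30517578125 = 14348907/30517578125

P(X=0) = 14348907/30517578125 ≈ 0.05%


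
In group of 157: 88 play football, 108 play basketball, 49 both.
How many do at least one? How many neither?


|A∪B| = 88+108-49 = 147
Neither = 157-147 = 10

At least one: 147; Neither: 10


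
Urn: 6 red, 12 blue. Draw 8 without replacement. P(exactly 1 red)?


Hypergeometric: C(6,1)×C(12,7)/C(18,8)
= 6×792/43758 = 24/221

P(X=1) = 24/221 ≈ 10.86%


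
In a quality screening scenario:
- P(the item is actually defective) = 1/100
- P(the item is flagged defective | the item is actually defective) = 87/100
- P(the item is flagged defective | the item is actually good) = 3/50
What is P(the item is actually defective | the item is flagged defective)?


Using Bayes' theorem:
P(A|B) = P(B|A)·P(A) / P(B)

P(the item is flagged defective) = 87/100 × 1/100 + 3/50 × 99/100
= 87/10000 + 297/5000 = 681/10000

P(the item is actually defective|the item is flagged defective) = (87/10000) / (681/10000) = 29/227

P(the item is actually defective|the item is flagged defective) = 29/227 ≈ 12.78%
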